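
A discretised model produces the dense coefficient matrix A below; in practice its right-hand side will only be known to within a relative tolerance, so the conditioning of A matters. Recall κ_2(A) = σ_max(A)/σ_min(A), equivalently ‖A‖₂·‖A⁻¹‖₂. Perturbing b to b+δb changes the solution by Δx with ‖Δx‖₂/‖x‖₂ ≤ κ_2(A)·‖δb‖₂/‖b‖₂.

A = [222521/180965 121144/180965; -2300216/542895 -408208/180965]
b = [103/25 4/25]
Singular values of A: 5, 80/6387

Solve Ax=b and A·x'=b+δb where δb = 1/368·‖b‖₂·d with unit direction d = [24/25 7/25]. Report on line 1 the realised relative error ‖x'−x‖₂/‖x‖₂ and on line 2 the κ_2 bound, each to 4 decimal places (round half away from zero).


0.0028
1.0847

largest singular value 5, smallest 80/6387
condition number: 5 ÷ (80/6387) = 399.1875
κ_2(A)·‖δb‖/‖b‖ = 1.0847
solve Ax = b  →  x = [-150.1059 281.8735]
‖b‖ = 4.1231, ‖x‖ = 319.3501
δb = ε·‖b‖·d = [0.0108 0.0031]; solving A·Δx = δb gives ‖Δx‖ = 0.8945
dividing the unrounded norms, ‖Δx‖/‖x‖ = 0.0028
tightness: 0.0028 against a bound of 1.0847 (unrounded ratio ≈ 0.0026)


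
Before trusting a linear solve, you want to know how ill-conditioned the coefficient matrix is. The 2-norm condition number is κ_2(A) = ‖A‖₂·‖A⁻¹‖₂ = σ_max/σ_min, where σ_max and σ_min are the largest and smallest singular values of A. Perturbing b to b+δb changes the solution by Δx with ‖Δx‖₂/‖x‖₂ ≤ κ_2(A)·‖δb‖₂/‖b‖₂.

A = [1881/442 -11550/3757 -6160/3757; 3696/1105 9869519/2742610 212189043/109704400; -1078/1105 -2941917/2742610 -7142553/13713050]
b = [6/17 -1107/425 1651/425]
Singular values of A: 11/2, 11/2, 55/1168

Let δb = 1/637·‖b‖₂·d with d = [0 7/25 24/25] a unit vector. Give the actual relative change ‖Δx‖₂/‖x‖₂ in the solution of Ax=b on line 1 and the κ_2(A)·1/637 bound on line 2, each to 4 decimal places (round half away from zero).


0.0025
0.1834

from the listed singular values, σ₁ = 11/2, σ_n = 55/1168
condition number: (11/2) ÷ (55/1168) = 116.8000
κ_2(A)·‖δb‖/‖b‖ = 0.1834
solve Ax = b  →  x = [-0.3636 -30.4620 55.9572]
‖b‖ = 4.6904, ‖x‖ = 63.7125
with δb = [0.0000 0.0021 0.0071], A·Δx = δb → ‖Δx‖ = 0.1564
realised ‖Δx‖/‖x‖ = 0.0025
tightness: 0.0025 against a bound of 0.1834 (unrounded ratio ≈ 0.0134)


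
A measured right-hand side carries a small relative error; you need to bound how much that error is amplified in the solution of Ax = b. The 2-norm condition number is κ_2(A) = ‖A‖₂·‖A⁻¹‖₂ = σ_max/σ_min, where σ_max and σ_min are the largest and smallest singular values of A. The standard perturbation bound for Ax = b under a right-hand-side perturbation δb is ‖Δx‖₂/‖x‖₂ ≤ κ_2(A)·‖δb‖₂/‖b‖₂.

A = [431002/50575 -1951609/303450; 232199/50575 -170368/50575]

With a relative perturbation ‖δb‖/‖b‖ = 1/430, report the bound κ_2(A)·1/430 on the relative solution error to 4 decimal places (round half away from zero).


0.4151

AᵀA = [165867889/1770125 -373184449/5310375; -373184449/5310375 3358952861/63724500]; tr = 1866039373/12744900, det = 214358881/318622500
char-poly roots: 14641/100 and 14641/3186225
κ_2(A) = √(λ_max/λ_min) = √((14641/100) / (14641/3186225)) = 178.5000
κ_2(A)·‖δb‖/‖b‖ = 0.4151


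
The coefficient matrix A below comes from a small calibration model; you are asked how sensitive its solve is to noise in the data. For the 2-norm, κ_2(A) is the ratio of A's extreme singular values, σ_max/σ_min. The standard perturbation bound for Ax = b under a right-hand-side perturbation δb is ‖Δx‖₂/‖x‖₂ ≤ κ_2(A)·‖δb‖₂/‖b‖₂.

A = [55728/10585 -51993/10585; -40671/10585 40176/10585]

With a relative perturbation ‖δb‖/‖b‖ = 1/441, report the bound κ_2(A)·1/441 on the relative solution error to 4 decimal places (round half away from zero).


M = AᵀA = [190389609/4481689 -181258560/4481689; -181258560/4481689 172695321/4481689]. tr(M)=431730/5329, det(M)=6561/5329
λ_max, λ_min = (431730/5329 ± √186250938624/28398241)/2 = 81, 81/5329
κ_2(A) = √(λ_max/λ_min) = √(81 / (81/5329)) = 73.0000
bound on ‖Δx‖/‖x‖: κ·ε = 73.0000·1/441 = 0.1655

0.1655


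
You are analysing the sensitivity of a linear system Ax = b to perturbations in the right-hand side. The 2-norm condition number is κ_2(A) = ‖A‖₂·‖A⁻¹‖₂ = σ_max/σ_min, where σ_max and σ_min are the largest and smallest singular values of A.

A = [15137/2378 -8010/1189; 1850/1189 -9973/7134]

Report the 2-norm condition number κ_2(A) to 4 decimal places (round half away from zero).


M = AᵀA = [4981/116 -3920/87; -3920/87 49421/1044]. tr(M)=1625/18, det(M)=361/144
solving λ² − 1625/18·λ + 361/144 = 0 gives λ = 361/4, 1/36
σ_max=√(361/4)=(19/2), σ_min=√(1/36)=(1/6) → κ = 57.0000

57.0000


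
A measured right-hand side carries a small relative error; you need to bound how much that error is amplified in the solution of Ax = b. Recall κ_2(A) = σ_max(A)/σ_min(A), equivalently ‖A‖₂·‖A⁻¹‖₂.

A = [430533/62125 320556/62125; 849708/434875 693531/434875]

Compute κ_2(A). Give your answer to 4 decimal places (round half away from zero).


form AᵀA = [15687325161/302586025 11762857152/302586025; 11762857152/302586025 8825658489/302586025] with trace 980519346/12103441 and determinant 11390625/12103441
eigenvalues of AᵀA: λ = (tr ± √(tr²−4·det))/2 = 81, 140625/12103441
κ = σ_max/σ_min = 9/(375/3479) = 83.4960

83.4960


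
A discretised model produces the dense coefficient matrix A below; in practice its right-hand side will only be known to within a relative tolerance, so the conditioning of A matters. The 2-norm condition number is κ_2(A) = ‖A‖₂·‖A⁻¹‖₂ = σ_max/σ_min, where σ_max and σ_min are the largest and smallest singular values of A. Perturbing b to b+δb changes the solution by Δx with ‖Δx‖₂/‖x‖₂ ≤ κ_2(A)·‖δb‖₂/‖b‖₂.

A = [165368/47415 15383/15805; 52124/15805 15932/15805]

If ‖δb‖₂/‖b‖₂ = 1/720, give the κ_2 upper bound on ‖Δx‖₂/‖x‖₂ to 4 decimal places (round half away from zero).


M = AᵀA = [61591888/2673225 5987128/891075; 5987128/891075 583193/297025]. tr(M)=2673625/106929, det(M)=10000/106929
char-poly roots: 25 and 400/106929
so κ_2 = √(25 / (400/106929)) = 81.7500
perturbation bound = 81.7500·1/720 = 0.1135

0.1135


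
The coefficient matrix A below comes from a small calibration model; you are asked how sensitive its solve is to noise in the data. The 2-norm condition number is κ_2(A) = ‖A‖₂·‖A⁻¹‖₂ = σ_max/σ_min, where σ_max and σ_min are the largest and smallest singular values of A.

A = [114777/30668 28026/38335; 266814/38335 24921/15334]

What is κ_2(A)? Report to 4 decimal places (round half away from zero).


AᵀA = [5080897449/81360400 5714631/406802; 5714631/406802 64595961/20340100]; tr = 3176253/48400, det = 4782969/4840000
char-poly roots: 6561/100 and 729/48400
σ_max=√(6561/100)=(81/10), σ_min=√(729/48400)=(27/220) → κ = 66.0000

66.0000


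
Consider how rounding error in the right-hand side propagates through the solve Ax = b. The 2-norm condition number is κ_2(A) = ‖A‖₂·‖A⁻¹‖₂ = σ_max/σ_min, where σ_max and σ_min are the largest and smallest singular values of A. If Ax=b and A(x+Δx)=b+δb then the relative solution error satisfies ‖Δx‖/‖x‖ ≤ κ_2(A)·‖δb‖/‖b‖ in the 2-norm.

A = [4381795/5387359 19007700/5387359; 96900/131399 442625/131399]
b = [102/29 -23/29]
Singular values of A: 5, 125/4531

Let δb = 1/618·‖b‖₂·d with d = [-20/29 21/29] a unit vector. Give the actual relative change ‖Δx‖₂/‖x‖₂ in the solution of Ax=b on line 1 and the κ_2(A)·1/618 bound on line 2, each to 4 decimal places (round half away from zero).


largest singular value 5, smallest 125/4531
κ_2(A) = 5 / (125/4531) = 181.2400
worst-case relative error ≤ 181.2400 × 1/618 = 0.2933
solve Ax = b  →  x = [106.1795 -23.4804]
2-norm of b is 3.6056; of x, 108.7447
Δx = A⁻¹·δb where δb = 1/618·3.6056·d; ‖Δx‖ = 0.2115
relative error = 0.0019
tightness: 0.0019 against a bound of 0.2933 (unrounded ratio ≈ 0.0066)

0.0019
0.2933


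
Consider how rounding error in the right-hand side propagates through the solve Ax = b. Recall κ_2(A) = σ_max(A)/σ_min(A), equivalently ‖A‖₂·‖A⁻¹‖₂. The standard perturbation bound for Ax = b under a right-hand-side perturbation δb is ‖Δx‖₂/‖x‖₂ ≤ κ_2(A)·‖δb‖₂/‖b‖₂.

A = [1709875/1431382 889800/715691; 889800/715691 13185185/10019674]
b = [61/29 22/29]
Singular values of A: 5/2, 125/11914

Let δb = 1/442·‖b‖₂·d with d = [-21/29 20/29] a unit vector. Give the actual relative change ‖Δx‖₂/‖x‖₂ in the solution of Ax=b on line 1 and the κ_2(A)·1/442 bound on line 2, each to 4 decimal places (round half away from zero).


from the listed singular values, σ₁ = 5/2, σ_n = 125/11914
condition number: (5/2) ÷ (125/11914) = 238.2800
κ_2(A)·‖δb‖/‖b‖ = 0.5391
solve Ax = b  →  x = [69.5708 -65.1531]
‖b‖ = 2.2361, ‖x‖ = 95.3154
δb = ε·‖b‖·d = [-0.0037 0.0035]; solving A·Δx = δb gives ‖Δx‖ = 0.4822
dividing the unrounded norms, ‖Δx‖/‖x‖ = 0.0051
realised/bound (from unrounded values) ≈ 0.0094

0.0051
0.5391


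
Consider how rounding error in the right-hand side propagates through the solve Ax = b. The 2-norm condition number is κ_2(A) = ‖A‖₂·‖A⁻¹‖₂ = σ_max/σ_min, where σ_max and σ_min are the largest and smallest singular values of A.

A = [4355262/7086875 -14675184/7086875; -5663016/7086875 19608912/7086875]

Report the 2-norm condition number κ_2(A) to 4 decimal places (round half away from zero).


283.4750

M = AᵀA = [2041522292196/2008951890625 -6998394144672/2008951890625; -6998394144672/2008951890625 23994818210304/2008951890625]. tr(M)=41658144804/3214323025, det(M)=6718464/3214323025
eigenvalues of AᵀA: λ = (tr ± √(tr²−4·det))/2 = 324/25, 20736/128572921
κ = σ_max/σ_min = (18/5)/(144/11339) = 283.4750


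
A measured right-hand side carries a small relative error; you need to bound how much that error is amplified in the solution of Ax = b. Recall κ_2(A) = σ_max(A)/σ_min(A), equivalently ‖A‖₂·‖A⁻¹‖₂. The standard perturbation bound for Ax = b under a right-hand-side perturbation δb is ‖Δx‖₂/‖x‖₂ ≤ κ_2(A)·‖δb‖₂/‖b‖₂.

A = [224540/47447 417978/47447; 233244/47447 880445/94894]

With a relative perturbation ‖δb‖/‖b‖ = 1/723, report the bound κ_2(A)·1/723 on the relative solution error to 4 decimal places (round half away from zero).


0.4825

AᵀA = [104820975136/2251217809 196532036910/2251217809; 196532036910/2251217809 1474005831961/9004871236]; tr = 6551175545/31158724, det = 2829124/7789681
char-poly roots: 841/4 and 13456/7789681
κ_2(A) = √(λ_max/λ_min) = √((841/4) / (13456/7789681)) = 348.8750
bound on ‖Δx‖/‖x‖: κ·ε = 348.8750·1/723 = 0.4825


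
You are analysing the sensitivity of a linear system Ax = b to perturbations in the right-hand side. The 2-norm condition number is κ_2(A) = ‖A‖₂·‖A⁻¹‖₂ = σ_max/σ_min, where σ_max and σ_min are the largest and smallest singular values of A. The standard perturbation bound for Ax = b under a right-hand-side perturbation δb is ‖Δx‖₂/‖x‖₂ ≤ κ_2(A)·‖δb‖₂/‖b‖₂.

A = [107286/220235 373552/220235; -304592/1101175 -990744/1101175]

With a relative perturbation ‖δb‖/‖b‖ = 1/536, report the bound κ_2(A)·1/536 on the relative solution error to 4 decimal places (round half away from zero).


AᵀA = [1316724676/4195800625 4511056032/4195800625; 4511056032/4195800625 15467477824/4195800625]; tr = 26854724/6713281, det = 6400/6713281
char-poly roots: 4 and 1600/6713281
κ_2(A) = √(λ_max/λ_min) = √(4 / (1600/6713281)) = 129.5500
worst-case relative error ≤ 129.5500 × 1/536 = 0.2417

0.2417


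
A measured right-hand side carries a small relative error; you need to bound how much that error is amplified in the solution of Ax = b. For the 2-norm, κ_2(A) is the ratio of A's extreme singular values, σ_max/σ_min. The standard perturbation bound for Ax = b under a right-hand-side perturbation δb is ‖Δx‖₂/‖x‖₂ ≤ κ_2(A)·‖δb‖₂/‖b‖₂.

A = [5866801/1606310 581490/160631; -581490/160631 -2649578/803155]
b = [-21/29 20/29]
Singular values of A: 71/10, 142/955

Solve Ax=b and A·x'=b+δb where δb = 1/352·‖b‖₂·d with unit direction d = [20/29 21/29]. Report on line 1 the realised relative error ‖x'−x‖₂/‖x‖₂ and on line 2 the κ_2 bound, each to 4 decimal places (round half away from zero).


0.1357
0.1357

from the listed singular values, σ₁ = 71/10, σ_n = 142/955
κ_2(A) = (71/10) / (142/955) = 47.7500
κ_2(A)·‖δb‖/‖b‖ = 0.1357
solve Ax = b  →  x = [-0.1020 -0.0971]
‖b‖₂ = 1.0000 and ‖x‖₂ = 0.1408
Δx = A⁻¹·δb where δb = 1/352·1.0000·d; ‖Δx‖ = 0.0191
realised ‖Δx‖/‖x‖ = 0.1357
so the bound is sharp here: realised error equals the bound


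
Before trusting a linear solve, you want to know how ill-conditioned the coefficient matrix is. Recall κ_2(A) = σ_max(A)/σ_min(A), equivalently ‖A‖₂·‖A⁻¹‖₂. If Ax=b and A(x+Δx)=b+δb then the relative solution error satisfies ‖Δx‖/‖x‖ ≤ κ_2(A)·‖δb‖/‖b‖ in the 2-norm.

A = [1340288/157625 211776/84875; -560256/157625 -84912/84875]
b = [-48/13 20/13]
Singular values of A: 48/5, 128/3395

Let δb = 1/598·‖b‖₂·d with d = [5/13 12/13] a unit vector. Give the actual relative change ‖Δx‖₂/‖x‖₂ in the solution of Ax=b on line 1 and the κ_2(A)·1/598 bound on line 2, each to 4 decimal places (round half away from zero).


largest singular value 48/5, smallest 128/3395
κ_2(A) = (48/5) / (128/3395) = 254.6250
bound on ‖Δx‖/‖x‖: κ·ε = 254.6250·1/598 = 0.4258
solve Ax = b  →  x = [-0.4000 -0.1167]
‖b‖ = 4.0000, ‖x‖ = 0.4167
re-solving with b+δb shifts x by Δx of norm 0.1774
relative error = 0.4258
tightness: 0.4258 against a bound of 0.4258; the bound is attained (ratio 1)

0.4258
0.4258


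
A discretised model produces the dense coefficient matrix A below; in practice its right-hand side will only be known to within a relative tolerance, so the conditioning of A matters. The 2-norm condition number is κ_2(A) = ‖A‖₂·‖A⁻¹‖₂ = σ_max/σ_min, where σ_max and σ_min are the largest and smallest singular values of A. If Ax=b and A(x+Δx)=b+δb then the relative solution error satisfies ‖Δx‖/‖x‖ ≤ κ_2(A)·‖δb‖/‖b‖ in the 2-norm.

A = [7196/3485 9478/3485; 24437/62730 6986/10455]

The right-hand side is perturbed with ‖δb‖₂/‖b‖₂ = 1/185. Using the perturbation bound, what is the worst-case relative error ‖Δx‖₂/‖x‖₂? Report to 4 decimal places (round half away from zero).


AᵀA = [10335913/2340900 1146257/195075; 1146257/195075 509992/65025]; tr = 1147825/93636, det = 2401/23409
char-poly roots: 49/4 and 196/23409
κ_2(A) = √(λ_max/λ_min) = √((49/4) / (196/23409)) = 38.2500
worst-case relative error ≤ 38.2500 × 1/185 = 0.2068

0.2068


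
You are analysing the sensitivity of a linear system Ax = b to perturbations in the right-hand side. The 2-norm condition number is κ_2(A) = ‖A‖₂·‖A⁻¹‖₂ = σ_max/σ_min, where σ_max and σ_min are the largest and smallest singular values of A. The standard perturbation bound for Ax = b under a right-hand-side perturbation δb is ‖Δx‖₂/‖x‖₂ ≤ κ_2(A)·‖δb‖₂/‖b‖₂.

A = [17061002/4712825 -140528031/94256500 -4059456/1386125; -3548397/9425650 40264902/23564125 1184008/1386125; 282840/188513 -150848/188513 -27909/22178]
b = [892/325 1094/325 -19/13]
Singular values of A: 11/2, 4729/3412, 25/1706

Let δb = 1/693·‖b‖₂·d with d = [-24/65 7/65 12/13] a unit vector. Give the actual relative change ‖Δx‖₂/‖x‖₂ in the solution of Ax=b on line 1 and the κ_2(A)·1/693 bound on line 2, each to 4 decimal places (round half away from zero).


σ_max = 11/2, σ_min = 25/1706
condition number: (11/2) ÷ (25/1706) = 375.3200
bound on ‖Δx‖/‖x‖: κ·ε = 375.3200·1/693 = 0.5416
solve Ax = b  →  x = [-70.7676 41.0136 -109.2931]
‖b‖₂ = 4.5826 and ‖x‖₂ = 136.5106
Δx = A⁻¹·δb where δb = 1/693·4.5826·d; ‖Δx‖ = 0.4512
dividing the unrounded norms, ‖Δx‖/‖x‖ = 0.0033
so the bound overstates the realised error by a factor of ≈ 163.8398 (computed from the unrounded values)

0.0033
0.5416


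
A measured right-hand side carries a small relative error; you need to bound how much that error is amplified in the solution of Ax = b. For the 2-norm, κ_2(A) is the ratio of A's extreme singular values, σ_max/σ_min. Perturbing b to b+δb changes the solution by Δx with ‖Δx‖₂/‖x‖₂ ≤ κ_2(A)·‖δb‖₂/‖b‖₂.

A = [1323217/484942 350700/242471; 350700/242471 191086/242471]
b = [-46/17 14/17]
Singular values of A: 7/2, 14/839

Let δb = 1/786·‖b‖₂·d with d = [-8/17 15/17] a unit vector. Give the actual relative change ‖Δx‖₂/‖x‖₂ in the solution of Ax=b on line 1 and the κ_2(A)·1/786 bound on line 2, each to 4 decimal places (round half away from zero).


largest singular value 7/2, smallest 14/839
condition number: (7/2) ÷ (14/839) = 209.7500
perturbation bound = 209.7500·1/786 = 0.2669
solve Ax = b  →  x = [-56.9076 105.4874]
2-norm of b is 2.8284; of x, 119.8585
Δx = A⁻¹·δb where δb = 1/786·2.8284·d; ‖Δx‖ = 0.2157
realised ‖Δx‖/‖x‖ = 0.0018
tightness: 0.0018 against a bound of 0.2669 (unrounded ratio ≈ 0.0067)

0.0018
0.2669


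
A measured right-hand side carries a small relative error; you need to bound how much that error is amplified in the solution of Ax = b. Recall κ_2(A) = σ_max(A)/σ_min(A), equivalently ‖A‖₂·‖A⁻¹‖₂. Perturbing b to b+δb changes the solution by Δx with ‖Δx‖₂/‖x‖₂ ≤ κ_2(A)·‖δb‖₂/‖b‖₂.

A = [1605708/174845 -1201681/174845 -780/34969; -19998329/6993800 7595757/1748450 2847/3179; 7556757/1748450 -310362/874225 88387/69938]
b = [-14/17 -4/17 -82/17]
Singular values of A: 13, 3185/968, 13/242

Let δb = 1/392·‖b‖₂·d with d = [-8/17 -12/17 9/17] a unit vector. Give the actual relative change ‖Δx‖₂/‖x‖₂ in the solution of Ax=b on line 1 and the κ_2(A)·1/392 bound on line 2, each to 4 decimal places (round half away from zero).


0.0062
0.6173

largest singular value 13, smallest 13/242
κ = σ_max/σ_min = 13/(13/242) = 242.0000
perturbation bound = 242.0000·1/392 = 0.6173
solve Ax = b  →  x = [9.7455 13.2505 -33.4228]
‖b‖₂ = 4.8990 and ‖x‖₂ = 37.2509
Δx = A⁻¹·δb where δb = 1/392·4.8990·d; ‖Δx‖ = 0.2326
dividing the unrounded norms, ‖Δx‖/‖x‖ = 0.0062
tightness: 0.0062 against a bound of 0.6173 (unrounded ratio ≈ 0.0101)


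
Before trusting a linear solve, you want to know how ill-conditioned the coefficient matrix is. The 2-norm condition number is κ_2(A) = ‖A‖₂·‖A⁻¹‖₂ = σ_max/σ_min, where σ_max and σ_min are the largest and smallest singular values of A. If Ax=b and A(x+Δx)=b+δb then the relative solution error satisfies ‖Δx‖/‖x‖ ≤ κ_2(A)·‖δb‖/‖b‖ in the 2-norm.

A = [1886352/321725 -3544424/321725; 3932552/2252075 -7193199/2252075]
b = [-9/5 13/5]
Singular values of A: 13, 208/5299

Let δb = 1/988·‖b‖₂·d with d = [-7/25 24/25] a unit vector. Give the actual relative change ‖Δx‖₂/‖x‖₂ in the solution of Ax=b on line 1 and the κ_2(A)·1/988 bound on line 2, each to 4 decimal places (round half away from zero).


0.0011
0.3352

from the listed singular values, σ₁ = 13, σ_n = 208/5299
κ = σ_max/σ_min = 13/(208/5299) = 331.1875
κ_2(A)·‖δb‖/‖b‖ = 0.3352
solve Ax = b  →  x = [67.4002 36.0339]
‖b‖₂ = 3.1623 and ‖x‖₂ = 76.4279
δb = ε·‖b‖·d = [-0.0009 0.0031]; solving A·Δx = δb gives ‖Δx‖ = 0.0815
dividing the unrounded norms, ‖Δx‖/‖x‖ = 0.0011
realised/bound (from unrounded values) ≈ 0.0032


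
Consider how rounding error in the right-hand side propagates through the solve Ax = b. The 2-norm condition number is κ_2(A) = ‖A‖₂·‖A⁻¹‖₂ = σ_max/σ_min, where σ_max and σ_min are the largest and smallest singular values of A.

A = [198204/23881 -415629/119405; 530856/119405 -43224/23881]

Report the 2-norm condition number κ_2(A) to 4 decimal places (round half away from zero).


229.6250

M = AᵀA = [1263928733136/14257554025 -21065010012/570302161; -21065010012/570302161 219455320041/14257554025]. tr(M)=8777420433/84364225, det(M)=432972864/2109105625
solving λ² − 8777420433/84364225·λ + 432972864/2109105625 = 0 gives λ = 2601/25, 166464/84364225
σ_max=√(2601/25)=(51/5), σ_min=√(166464/84364225)=(408/9185) → κ = 229.6250


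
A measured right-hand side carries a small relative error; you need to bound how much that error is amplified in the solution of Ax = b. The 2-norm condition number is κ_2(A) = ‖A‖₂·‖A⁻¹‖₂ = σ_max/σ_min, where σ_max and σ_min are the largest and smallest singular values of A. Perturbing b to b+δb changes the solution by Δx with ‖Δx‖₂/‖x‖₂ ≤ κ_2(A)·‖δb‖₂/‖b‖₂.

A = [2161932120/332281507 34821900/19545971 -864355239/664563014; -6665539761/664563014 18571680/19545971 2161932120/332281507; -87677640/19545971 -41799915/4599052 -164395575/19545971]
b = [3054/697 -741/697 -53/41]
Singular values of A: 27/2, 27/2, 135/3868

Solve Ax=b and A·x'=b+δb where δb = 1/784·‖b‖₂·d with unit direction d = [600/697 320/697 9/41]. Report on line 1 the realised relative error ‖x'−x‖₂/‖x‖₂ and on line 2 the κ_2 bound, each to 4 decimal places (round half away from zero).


from the listed singular values, σ₁ = 27/2, σ_n = 135/3868
κ = σ_max/σ_min = (27/2)/(135/3868) = 386.8000
perturbation bound = 386.8000·1/784 = 0.4934
solve Ax = b  →  x = [28.1429 -62.1415 52.2957]
2-norm of b is 4.6904; of x, 85.9560
re-solving with b+δb shifts x by Δx of norm 0.1714
realised ‖Δx‖/‖x‖ = 0.0020
realised/bound (from unrounded values) ≈ 0.0040

0.0020
0.4934


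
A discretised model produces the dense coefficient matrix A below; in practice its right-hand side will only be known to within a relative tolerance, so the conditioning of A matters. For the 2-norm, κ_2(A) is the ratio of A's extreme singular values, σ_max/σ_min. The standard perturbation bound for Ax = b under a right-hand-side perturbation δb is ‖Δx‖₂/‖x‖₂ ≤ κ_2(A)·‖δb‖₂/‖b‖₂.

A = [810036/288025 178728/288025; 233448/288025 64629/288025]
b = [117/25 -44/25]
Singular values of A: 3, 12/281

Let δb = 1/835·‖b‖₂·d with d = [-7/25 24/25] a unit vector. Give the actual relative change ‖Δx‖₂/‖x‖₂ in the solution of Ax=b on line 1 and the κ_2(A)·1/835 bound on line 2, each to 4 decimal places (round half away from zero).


0.0020
0.0841

σ_max = 3, σ_min = 12/281
κ_2(A) = 3 / (12/281) = 70.2500
κ_2(A)·‖δb‖/‖b‖ = 0.0841
solve Ax = b  →  x = [16.7215 -68.2439]
‖b‖₂ = 5.0000 and ‖x‖₂ = 70.2627
with δb = [-0.0017 0.0057], A·Δx = δb → ‖Δx‖ = 0.1402
realised ‖Δx‖/‖x‖ = 0.0020
realised/bound (from unrounded values) ≈ 0.0237


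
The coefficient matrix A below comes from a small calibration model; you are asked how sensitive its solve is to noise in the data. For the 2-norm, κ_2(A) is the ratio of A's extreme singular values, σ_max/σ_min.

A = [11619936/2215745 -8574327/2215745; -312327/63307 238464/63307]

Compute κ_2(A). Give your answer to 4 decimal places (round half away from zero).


M = AᵀA = [302639004081/5837724025 -226955522592/5837724025; -226955522592/5837724025 170248282569/5837724025]. tr(M)=18915491466/233508961, det(M)=102515625/233508961
solving λ² − 18915491466/233508961·λ + 102515625/233508961 = 0 gives λ = 81, 1265625/233508961
κ_2(A) = √(λ_max/λ_min) = √(81 / (1265625/233508961)) = 122.2480

122.2480


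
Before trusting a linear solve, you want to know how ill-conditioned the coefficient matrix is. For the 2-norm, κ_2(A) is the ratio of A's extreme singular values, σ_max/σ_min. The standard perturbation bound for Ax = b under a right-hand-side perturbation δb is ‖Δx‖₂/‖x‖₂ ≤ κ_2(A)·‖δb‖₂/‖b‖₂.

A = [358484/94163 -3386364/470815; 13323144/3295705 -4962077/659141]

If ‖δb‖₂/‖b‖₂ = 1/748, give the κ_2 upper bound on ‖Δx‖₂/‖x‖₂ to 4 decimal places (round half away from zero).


0.4469

M = AᵀA = [398254303696/12915186025 -149339327832/2583037205; -149339327832/2583037205 1400072294569/12915186025]. tr(M)=1244516677/8937845, det(M)=193877776/1117230625
eigenvalues of AᵀA: λ = (tr ± √(tr²−4·det))/2 = 3481/25, 55696/44689225
σ_max=√(3481/25)=(59/5), σ_min=√(55696/44689225)=(236/6685) → κ = 334.2500
perturbation bound = 334.2500·1/748 = 0.4469


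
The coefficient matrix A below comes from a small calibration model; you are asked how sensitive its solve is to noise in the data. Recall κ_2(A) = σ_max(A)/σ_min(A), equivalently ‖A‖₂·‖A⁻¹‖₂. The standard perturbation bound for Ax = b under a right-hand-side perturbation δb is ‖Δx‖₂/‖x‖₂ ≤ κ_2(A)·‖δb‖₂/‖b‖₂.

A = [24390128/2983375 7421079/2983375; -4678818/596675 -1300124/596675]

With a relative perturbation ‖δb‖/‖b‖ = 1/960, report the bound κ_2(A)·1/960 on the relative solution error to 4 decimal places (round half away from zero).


0.0857

form AᵀA = [1358099632324/10583265625 396048937032/10583265625; 396048937032/10583265625 115731835801/10583265625] with trace 2358130349/16933225 and determinant 48469444/16933225
char-poly roots: 3481/25 and 13924/677329
κ = σ_max/σ_min = (59/5)/(118/823) = 82.3000
κ_2(A)·‖δb‖/‖b‖ = 0.0857


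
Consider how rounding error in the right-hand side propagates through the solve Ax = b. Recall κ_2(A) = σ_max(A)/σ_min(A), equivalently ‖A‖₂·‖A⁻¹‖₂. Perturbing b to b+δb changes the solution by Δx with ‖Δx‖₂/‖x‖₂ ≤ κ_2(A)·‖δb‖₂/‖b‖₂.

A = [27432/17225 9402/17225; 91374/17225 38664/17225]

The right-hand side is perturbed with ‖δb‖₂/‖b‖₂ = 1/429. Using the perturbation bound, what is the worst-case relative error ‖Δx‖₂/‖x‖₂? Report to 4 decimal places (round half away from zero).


0.1235

M = AᵀA = [1120212/36517 466560/36517; 466560/36517 194868/36517]. tr(M)=101160/2809, det(M)=1296/2809
solving λ² − 101160/2809·λ + 1296/2809 = 0 gives λ = 36, 36/2809
κ_2(A) = √(λ_max/λ_min) = √(36 / (36/2809)) = 53.0000
bound on ‖Δx‖/‖x‖: κ·ε = 53.0000·1/429 = 0.1235


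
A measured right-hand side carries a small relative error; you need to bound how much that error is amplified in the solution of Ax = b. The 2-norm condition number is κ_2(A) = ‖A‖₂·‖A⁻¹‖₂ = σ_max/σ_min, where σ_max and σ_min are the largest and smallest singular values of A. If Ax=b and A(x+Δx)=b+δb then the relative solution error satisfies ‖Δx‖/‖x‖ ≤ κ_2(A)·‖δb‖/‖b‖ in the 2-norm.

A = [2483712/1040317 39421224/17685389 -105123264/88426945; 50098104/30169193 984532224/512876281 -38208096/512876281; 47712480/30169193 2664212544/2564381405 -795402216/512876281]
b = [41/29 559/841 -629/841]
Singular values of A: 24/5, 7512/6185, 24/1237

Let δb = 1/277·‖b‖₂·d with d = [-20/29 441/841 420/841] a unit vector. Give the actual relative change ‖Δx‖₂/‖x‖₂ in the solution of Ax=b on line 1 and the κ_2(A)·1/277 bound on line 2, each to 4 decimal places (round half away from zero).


0.0063
0.8931

from the listed singular values, σ₁ = 24/5, σ_n = 24/1237
κ_2(A) = (24/5) / (24/1237) = 247.4000
perturbation bound = 247.4000·1/277 = 0.8931
solve Ax = b  →  x = [-37.1796 31.8847 -16.0720]
‖b‖₂ = 1.7321 and ‖x‖₂ = 51.5487
Δx = A⁻¹·δb where δb = 1/277·1.7321·d; ‖Δx‖ = 0.3223
realised ‖Δx‖/‖x‖ = 0.0063
realised/bound (from unrounded values) ≈ 0.0070


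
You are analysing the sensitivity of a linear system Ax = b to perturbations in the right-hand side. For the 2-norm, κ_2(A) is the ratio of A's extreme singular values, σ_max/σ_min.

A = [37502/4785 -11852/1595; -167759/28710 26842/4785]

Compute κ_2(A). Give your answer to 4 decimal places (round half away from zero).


334.1250

AᵀA = [3150939289/32970564 -250070275/2747547; -250070275/2747547 79388884/915849]; tr = 7144993/39204, det = 36/121
eigenvalues of AᵀA: λ = (tr ± √(tr²−4·det))/2 = 729/4, 16/9801
κ = σ_max/σ_min = (27/2)/(4/99) = 334.1250


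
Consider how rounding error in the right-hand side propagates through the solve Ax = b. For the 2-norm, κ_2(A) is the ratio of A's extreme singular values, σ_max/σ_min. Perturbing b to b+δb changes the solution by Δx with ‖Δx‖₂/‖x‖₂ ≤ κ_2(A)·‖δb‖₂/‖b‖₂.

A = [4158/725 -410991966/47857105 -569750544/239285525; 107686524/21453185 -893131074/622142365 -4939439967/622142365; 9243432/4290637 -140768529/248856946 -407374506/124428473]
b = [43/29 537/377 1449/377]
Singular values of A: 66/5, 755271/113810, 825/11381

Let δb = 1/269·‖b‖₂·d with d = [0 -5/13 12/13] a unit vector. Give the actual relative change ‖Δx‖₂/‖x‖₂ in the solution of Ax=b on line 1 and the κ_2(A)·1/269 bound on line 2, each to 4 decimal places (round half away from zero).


0.0054
0.6769

from the listed singular values, σ₁ = 66/5, σ_n = 825/11381
κ = σ_max/σ_min = (66/5)/(825/11381) = 182.0960
worst-case relative error ≤ 182.0960 × 1/269 = 0.6769
solve Ax = b  →  x = [33.2447 17.1087 17.7457]
‖b‖ = 4.3589, ‖x‖ = 41.3864
Δx = A⁻¹·δb where δb = 1/269·4.3589·d; ‖Δx‖ = 0.2235
relative error = 0.0054
tightness: 0.0054 against a bound of 0.6769 (unrounded ratio ≈ 0.0080)


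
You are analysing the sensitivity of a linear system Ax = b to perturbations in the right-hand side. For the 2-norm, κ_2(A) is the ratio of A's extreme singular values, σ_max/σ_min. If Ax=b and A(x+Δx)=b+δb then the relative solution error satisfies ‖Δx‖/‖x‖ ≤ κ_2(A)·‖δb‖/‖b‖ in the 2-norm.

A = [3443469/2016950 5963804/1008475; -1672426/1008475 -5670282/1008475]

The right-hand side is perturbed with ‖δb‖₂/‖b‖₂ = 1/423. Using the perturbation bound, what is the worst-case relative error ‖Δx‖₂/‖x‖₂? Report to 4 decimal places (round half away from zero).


AᵀA = [5480502653/967440500 4697078274/241860125; 4697078274/241860125 16104412868/241860125]; tr = 559185233/7739524, det = 83521/1934881
eigenvalues of AᵀA: λ = (tr ± √(tr²−4·det))/2 = 289/4, 1156/1934881
σ_max=√(289/4)=(17/2), σ_min=√(1156/1934881)=(34/1391) → κ = 347.7500
worst-case relative error ≤ 347.7500 × 1/423 = 0.8221

0.8221


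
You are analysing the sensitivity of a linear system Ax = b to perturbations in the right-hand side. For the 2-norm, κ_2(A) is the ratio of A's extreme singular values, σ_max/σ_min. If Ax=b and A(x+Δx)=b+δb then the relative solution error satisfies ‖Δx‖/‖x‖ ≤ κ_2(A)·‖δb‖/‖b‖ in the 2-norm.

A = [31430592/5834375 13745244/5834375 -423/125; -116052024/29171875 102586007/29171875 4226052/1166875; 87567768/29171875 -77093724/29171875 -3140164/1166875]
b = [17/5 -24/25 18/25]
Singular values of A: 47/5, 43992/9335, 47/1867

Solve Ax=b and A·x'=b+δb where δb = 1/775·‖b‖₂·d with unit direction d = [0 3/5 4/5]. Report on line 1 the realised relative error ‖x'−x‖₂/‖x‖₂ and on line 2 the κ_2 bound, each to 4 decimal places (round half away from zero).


from the listed singular values, σ₁ = 47/5, σ_n = 47/1867
condition number: (47/5) ÷ (47/1867) = 373.4000
bound on ‖Δx‖/‖x‖: κ·ε = 373.4000·1/775 = 0.4818
solve Ax = b  →  x = [0.3639 0.3359 -0.1915]
‖b‖₂ = 3.6056 and ‖x‖₂ = 0.5310
Δx = A⁻¹·δb where δb = 1/775·3.6056·d; ‖Δx‖ = 0.1848
relative error = 0.3480
tightness: 0.3480 against a bound of 0.4818 (unrounded ratio ≈ 0.7223)

0.3480
0.4818


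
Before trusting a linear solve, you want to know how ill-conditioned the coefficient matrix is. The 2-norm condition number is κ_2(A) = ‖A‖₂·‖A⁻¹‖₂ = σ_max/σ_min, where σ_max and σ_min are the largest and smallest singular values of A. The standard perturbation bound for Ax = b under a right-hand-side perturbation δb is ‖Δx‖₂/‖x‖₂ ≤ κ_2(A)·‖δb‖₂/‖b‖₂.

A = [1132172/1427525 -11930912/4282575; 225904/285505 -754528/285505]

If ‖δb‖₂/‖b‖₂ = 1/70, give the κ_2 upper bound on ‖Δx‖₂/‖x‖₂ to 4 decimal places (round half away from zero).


2.1096

AᵀA = [3041175824/2423100625 -31262379904/7269301875; -31262379904/7269301875 321571907584/21807905625]; tr = 558307984/34892649, det = 409600/34892649
char-poly roots: 16 and 25600/34892649
so κ_2 = √(16 / (25600/34892649)) = 147.6750
bound on ‖Δx‖/‖x‖: κ·ε = 147.6750·1/70 = 2.1096


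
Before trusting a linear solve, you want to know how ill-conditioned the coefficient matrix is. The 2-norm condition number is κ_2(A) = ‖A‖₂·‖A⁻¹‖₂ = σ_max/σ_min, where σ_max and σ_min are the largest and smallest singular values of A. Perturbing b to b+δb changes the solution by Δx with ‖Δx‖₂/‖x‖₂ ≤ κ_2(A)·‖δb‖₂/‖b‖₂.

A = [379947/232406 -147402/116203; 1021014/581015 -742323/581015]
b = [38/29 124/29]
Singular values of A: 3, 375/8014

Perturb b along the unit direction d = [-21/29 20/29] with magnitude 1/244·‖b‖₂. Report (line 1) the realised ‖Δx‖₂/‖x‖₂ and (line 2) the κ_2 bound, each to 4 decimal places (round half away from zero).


from the listed singular values, σ₁ = 3, σ_n = 375/8014
κ_2(A) = 3 / (375/8014) = 64.1120
worst-case relative error ≤ 64.1120 × 1/244 = 0.2628
solve Ax = b  →  x = [26.7115 33.3931]
‖b‖₂ = 4.4721 and ‖x‖₂ = 42.7621
with δb = [-0.0133 0.0126], A·Δx = δb → ‖Δx‖ = 0.3917
realised ‖Δx‖/‖x‖ = 0.0092
realised/bound (from unrounded values) ≈ 0.0349

0.0092
0.2628


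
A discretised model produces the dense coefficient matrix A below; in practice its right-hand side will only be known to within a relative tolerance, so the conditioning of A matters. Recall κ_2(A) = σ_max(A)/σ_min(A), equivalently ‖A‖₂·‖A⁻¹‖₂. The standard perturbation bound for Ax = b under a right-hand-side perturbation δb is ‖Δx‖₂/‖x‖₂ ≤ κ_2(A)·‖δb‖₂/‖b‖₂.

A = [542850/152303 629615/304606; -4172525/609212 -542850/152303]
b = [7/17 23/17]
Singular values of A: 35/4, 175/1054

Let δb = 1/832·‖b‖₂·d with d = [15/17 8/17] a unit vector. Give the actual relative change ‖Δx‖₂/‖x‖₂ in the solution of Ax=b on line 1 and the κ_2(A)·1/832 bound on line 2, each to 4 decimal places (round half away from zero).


0.0017
0.0633

σ_max = 35/4, σ_min = 175/1054
κ = σ_max/σ_min = (35/4)/(175/1054) = 52.7000
perturbation bound = 52.7000·1/832 = 0.0633
solve Ax = b  →  x = [-2.9351 5.2605]
‖b‖ = 1.4142, ‖x‖ = 6.0239
re-solving with b+δb shifts x by Δx of norm 0.0102
realised ‖Δx‖/‖x‖ = 0.0017
so the bound overstates the realised error by a factor of ≈ 37.2712 (computed from the unrounded values)


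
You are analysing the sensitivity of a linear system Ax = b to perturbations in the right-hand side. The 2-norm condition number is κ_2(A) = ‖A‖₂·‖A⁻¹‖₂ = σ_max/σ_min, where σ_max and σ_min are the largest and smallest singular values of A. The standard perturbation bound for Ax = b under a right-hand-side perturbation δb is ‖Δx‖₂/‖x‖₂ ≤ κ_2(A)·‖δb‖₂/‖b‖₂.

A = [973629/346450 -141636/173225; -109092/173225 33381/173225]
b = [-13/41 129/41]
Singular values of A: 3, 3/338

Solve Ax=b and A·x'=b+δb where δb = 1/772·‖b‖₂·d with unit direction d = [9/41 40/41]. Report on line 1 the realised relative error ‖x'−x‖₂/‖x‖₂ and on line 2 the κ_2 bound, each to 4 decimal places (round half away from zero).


0.0014
0.4378

σ_max = 3, σ_min = 3/338
condition number: 3 ÷ (3/338) = 338.0000
worst-case relative error ≤ 338.0000 × 1/772 = 0.4378
solve Ax = b  →  x = [94.3200 324.5733]
‖b‖ = 3.1623, ‖x‖ = 338.0002
Δx = A⁻¹·δb where δb = 1/772·3.1623·d; ‖Δx‖ = 0.4615
dividing the unrounded norms, ‖Δx‖/‖x‖ = 0.0014
tightness: 0.0014 against a bound of 0.4378 (unrounded ratio ≈ 0.0031)


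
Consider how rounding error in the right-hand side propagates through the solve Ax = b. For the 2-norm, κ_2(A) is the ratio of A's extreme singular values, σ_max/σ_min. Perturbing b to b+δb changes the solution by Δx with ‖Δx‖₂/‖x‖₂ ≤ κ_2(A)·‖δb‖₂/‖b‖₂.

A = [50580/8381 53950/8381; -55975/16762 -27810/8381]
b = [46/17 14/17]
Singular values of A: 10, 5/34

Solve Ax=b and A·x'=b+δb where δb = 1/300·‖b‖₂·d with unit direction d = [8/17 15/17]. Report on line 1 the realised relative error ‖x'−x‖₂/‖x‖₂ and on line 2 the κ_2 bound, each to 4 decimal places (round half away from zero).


σ_max = 10, σ_min = 5/34
κ = σ_max/σ_min = 10/(5/34) = 68.0000
perturbation bound = 68.0000·1/300 = 0.2267
solve Ax = b  →  x = [-9.7103 9.5241]
‖b‖₂ = 2.8284 and ‖x‖₂ = 13.6015
with δb = [0.0044 0.0083], A·Δx = δb → ‖Δx‖ = 0.0641
relative error = 0.0047
realised/bound (from unrounded values) ≈ 0.0208

0.0047
0.2267


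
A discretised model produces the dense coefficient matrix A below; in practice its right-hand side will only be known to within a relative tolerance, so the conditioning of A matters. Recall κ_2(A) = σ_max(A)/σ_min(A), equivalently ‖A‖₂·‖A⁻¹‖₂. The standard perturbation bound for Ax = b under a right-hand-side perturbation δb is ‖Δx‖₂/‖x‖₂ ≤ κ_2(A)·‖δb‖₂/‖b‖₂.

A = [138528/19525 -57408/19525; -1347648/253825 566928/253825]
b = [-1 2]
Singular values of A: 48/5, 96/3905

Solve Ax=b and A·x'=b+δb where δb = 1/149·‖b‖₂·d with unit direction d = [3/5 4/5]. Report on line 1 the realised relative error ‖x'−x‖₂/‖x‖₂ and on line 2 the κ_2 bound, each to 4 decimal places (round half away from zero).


0.0150
2.6208

from the listed singular values, σ₁ = 48/5, σ_n = 96/3905
κ_2(A) = (48/5) / (96/3905) = 390.5000
bound on ‖Δx‖/‖x‖: κ·ε = 390.5000·1/149 = 2.6208
solve Ax = b  →  x = [15.4527 37.6282]
‖b‖₂ = 2.2361 and ‖x‖₂ = 40.6776
δb = ε·‖b‖·d = [0.0090 0.0120]; solving A·Δx = δb gives ‖Δx‖ = 0.6104
dividing the unrounded norms, ‖Δx‖/‖x‖ = 0.0150
realised/bound (from unrounded values) ≈ 0.0057


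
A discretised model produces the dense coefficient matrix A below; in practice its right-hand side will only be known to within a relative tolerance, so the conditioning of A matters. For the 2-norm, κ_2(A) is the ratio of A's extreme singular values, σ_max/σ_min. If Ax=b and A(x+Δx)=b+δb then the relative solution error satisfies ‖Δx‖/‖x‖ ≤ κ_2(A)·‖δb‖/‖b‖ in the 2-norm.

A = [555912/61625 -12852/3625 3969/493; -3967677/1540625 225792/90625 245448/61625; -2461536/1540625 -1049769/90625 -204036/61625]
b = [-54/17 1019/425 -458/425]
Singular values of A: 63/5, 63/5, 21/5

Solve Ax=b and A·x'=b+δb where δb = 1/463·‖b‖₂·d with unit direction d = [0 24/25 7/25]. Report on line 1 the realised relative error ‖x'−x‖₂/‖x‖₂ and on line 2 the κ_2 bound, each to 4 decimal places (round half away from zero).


0.0038
0.0065

largest singular value 63/5, smallest 21/5
κ_2(A) = (63/5) / (21/5) = 3.0000
worst-case relative error ≤ 3.0000 × 1/463 = 0.0065
solve Ax = b  →  x = [-0.5028 0.1014 0.2135]
‖b‖₂ = 4.1231 and ‖x‖₂ = 0.5556
δb = ε·‖b‖·d = [0.0000 0.0085 0.0025]; solving A·Δx = δb gives ‖Δx‖ = 0.0021
relative error = 0.0038
tightness: 0.0038 against a bound of 0.0065 (unrounded ratio ≈ 0.5890)
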